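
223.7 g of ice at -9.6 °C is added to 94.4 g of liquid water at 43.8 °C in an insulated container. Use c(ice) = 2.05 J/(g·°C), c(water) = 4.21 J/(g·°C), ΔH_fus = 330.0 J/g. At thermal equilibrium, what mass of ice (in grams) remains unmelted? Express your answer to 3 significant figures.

Heat to warm all ice to 0 °C: 223.7×2.05×9.6 = 4402.4 J
Heat released by water cooling to 0 °C: 94.4×4.21×43.8 = 17407 J
17407 J < 4402.4 + 223.7×330.0 = 78223.4 J, so not all ice melts; final T = 0 °C.
Heat left for melting: 17407 − 4402.4 = 13004.6 J
Mass melted = 13004.6 / 330.0 = 39.41 g
Ice remaining = 223.7 − 39.41 = 184.29 g

m_ice remaining = 184 g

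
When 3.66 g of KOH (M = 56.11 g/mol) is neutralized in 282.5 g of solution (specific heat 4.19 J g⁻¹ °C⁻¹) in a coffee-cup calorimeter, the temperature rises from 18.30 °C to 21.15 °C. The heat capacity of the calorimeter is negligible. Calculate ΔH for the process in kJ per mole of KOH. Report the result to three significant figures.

|ΔT| = |21.15 − 18.30| = 2.85 °C
|q_surr| = (282.5 × 4.19) × 2.85 = 1183.675 × 2.85 = 3373 J
n(KOH) = 3.66 / 56.11 = 0.06523 mol
Temperature rose, so q_rxn = −|q_surr| = -3.373 kJ
ΔH = q_rxn / n = -51.71 kJ/mol

ΔH = -51.7 kJ/mol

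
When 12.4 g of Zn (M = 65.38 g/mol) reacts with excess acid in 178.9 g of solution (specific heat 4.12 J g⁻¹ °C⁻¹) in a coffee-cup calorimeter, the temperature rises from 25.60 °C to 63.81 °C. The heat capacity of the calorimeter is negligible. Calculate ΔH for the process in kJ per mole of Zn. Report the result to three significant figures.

ΔH = -148 kJ/mol

|ΔT| = |63.81 − 25.60| = 38.21 °C
|q_surr| = (178.9 × 4.12) × 38.21 = 737.068 × 38.21 = 28160 J
n(Zn) = 12.4 / 65.38 = 0.1897 mol
Temperature rose, so q_rxn = −|q_surr| = -28.16 kJ
ΔH = q_rxn / n = -148.4 kJ/mol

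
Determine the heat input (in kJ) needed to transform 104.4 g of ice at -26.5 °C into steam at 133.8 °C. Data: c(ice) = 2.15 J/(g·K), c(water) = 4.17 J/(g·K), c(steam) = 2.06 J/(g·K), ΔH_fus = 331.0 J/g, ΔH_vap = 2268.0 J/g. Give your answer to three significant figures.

q = 328 kJ

q1 (heat ice -26.5→0.0 °C): 104.4 × 2.15 × 26.5 = 5948 J
q2 (melt at 0 °C): 104.4 × 331.0 = 34556 J
q3 (heat water 0.0→100.0 °C): 104.4 × 4.17 × 100.0 = 43535 J
q4 (vaporize at 100 °C): 104.4 × 2268.0 = 236779 J
q5 (heat steam 100.0→133.8 °C): 104.4 × 2.06 × 33.8 = 7269 J
Total: 5948 + 34556 + 43535 + 236779 + 7269 = 328087 J = 328 kJ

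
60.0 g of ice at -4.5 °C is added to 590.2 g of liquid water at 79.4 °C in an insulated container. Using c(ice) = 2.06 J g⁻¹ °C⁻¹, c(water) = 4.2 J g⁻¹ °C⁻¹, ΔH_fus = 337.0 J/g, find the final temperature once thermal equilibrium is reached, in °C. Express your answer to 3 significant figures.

T_f = 64.5 °C

Heat to bring ice to 0 °C and melt it: q₁ = 60.0×2.06×4.5 + 60.0×337.0 = 20776 J
Heat the water can supply cooling to 0 °C: 590.2×4.2×79.4 = 196820 J > q₁, so all ice melts.
Energy balance: 590.2×4.2×(79.4 − T) = 20776 + 60.0×4.2×(T − 0)
2478.84(79.4 − T) = 20776 + 252 T
196820 − 20776 = 2730.84 T
T = 176044 / 2730.84 = 64.47 °C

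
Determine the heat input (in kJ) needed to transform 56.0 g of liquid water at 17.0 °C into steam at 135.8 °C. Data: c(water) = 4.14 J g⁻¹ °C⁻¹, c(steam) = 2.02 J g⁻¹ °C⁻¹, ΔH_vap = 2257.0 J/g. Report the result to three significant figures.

q = 150 kJ

q1 (heat water 17.0→100.0 °C): 56.0 × 4.14 × 83.0 = 19243 J
q2 (vaporize at 100 °C): 56.0 × 2257.0 = 126392 J
q3 (heat steam 100.0→135.8 °C): 56.0 × 2.02 × 35.8 = 4050 J
Total: 19243 + 126392 + 4050 = 149685 J = 150 kJ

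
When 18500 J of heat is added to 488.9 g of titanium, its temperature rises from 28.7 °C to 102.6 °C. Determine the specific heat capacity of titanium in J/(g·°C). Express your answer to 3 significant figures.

c = 0.512 J/(g·°C)

c = q / (m ΔT) = 18500 / (488.9 × 73.9)
c = 18500 / 36129.71 = 0.512 J/(g·°C)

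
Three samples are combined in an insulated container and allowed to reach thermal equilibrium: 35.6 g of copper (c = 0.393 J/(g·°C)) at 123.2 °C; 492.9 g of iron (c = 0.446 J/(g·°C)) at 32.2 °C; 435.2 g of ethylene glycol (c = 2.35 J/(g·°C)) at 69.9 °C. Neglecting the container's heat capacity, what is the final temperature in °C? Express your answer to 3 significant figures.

T_f = 63.9 °C

Σ mᵢcᵢ(T − Tᵢ) = 0  ⇒  T = Σ mᵢcᵢTᵢ / Σ mᵢcᵢ
Σ mᵢcᵢ = 35.6×0.393 + 492.9×0.446 + 435.2×2.35 = 1256.5442
Σ mᵢcᵢTᵢ = 13.9908×123.2 + 219.8334×32.2 + 1022.72×69.9 = 80290
T = 80290 / 1256.5442 = 63.90 °C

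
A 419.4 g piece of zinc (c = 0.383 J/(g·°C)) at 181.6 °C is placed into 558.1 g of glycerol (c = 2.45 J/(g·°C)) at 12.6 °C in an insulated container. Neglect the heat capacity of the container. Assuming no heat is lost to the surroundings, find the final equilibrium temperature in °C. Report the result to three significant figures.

Heat lost by zinc = heat gained by glycerol.
(419.4)(0.383)(181.6 − T) = (558.1)(2.45)(T − 12.6)
160.6302 (181.6 − T) = 1367.345 (T − 12.6)
29170 − 160.6302 T = 1367.345 T − 17229
46399 = 1527.9752 T
T = 30.37 °C

T_f = 30.4 °C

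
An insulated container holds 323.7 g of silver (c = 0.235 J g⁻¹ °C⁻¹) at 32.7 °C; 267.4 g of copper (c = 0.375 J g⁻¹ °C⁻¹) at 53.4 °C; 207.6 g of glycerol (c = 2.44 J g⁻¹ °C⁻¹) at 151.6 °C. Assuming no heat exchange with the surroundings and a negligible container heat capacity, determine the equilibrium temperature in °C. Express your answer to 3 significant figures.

Σ mᵢcᵢ(T − Tᵢ) = 0  ⇒  T = Σ mᵢcᵢTᵢ / Σ mᵢcᵢ
Σ mᵢcᵢ = 323.7×0.235 + 267.4×0.375 + 207.6×2.44 = 682.8885
Σ mᵢcᵢTᵢ = 76.0695×32.7 + 100.275×53.4 + 506.544×151.6 = 84634
T = 84634 / 682.8885 = 123.9 °C

T_f = 124 °C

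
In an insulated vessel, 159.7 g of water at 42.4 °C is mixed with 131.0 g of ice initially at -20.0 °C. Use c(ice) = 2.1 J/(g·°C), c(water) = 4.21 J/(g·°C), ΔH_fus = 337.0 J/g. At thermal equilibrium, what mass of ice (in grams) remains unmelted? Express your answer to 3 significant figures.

m_ice remaining = 62.7 g

Heat to warm all ice to 0 °C: 131.0×2.1×20.0 = 5502.0 J
Heat released by water cooling to 0 °C: 159.7×4.21×42.4 = 28507 J
28507 J < 5502.0 + 131.0×337.0 = 49649.0 J, so not all ice melts; final T = 0 °C.
Heat left for melting: 28507 − 5502.0 = 23005.0 J
Mass melted = 23005.0 / 337.0 = 68.26 g
Ice remaining = 131.0 − 68.26 = 62.74 g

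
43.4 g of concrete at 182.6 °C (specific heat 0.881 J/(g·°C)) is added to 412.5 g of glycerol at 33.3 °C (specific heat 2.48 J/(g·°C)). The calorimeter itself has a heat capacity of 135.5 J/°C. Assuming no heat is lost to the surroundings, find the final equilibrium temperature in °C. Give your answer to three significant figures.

Heat lost by concrete = heat gained by glycerol + calorimeter.
(43.4)(0.881)(182.6 − T) = [(412.5)(2.48) + 135.5](T − 33.3)
38.2354 (182.6 − T) = 1158.5 (T − 33.3)
6981.8 − 38.2354 T = 1158.5 T − 38578
45559.8 = 1196.7354 T
T = 38.07 °C

T_f = 38.1 °C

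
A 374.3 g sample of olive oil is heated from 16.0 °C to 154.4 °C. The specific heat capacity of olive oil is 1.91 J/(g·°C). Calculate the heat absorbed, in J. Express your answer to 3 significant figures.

q = m c ΔT = 374.3 × 1.91 × (154.4 − 16.0)
q = 374.3 × 1.91 × 138.4 = 98940 J

q = 98900 J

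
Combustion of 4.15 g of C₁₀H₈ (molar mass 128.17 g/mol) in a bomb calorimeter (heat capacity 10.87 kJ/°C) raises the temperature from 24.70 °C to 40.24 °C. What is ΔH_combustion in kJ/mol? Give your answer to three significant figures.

ΔH = -5220 kJ/mol

ΔT = 40.24 − 24.70 = 15.54 °C
q_cal = C_cal × ΔT = 10.87 × 15.54 = 168.9198 kJ
n = 4.15 / 128.17 = 0.03238 mol
q_rxn = −q_cal = -168.9198 kJ
ΔH = -168.9198 / 0.03238 = -5217 kJ/mol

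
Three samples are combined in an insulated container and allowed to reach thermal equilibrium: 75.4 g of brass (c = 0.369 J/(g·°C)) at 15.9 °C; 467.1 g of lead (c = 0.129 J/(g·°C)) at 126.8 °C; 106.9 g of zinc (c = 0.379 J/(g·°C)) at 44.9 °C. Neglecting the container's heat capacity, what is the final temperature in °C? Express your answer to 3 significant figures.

T_f = 77.0 °C

Σ mᵢcᵢ(T − Tᵢ) = 0  ⇒  T = Σ mᵢcᵢTᵢ / Σ mᵢcᵢ
Σ mᵢcᵢ = 75.4×0.369 + 467.1×0.129 + 106.9×0.379 = 128.5936
Σ mᵢcᵢTᵢ = 27.8226×15.9 + 60.2559×126.8 + 40.5151×44.9 = 9902.0
T = 9902.0 / 128.5936 = 77.00 °C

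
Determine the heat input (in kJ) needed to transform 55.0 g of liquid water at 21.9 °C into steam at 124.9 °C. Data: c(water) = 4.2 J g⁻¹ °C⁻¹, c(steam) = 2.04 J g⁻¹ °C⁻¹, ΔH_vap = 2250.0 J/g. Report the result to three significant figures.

q = 145 kJ

q1 (heat water 21.9→100.0 °C): 55.0 × 4.2 × 78.1 = 18041 J
q2 (vaporize at 100 °C): 55.0 × 2250.0 = 123750 J
q3 (heat steam 100.0→124.9 °C): 55.0 × 2.04 × 24.9 = 2794 J
Total: 18041 + 123750 + 2794 = 144585 J = 145 kJ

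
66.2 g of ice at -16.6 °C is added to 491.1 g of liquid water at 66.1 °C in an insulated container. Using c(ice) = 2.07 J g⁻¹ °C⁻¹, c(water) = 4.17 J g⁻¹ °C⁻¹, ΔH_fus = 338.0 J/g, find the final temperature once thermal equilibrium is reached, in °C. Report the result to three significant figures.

Heat to bring ice to 0 °C and melt it: q₁ = 66.2×2.07×16.6 + 66.2×338.0 = 24650 J
Heat the water can supply cooling to 0 °C: 491.1×4.17×66.1 = 135365 J > q₁, so all ice melts.
Energy balance: 491.1×4.17×(66.1 − T) = 24650 + 66.2×4.17×(T − 0)
2047.887(66.1 − T) = 24650 + 276.054 T
135365 − 24650 = 2323.941 T
T = 110715 / 2323.941 = 47.64 °C

T_f = 47.6 °C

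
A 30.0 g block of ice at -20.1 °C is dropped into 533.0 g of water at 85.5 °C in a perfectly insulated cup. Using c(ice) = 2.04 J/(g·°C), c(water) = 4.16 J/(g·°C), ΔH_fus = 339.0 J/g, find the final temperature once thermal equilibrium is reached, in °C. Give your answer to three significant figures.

Heat to bring ice to 0 °C and melt it: q₁ = 30.0×2.04×20.1 + 30.0×339.0 = 11400 J
Heat the water can supply cooling to 0 °C: 533.0×4.16×85.5 = 189577 J > q₁, so all ice melts.
Energy balance: 533.0×4.16×(85.5 − T) = 11400 + 30.0×4.16×(T − 0)
2217.28(85.5 − T) = 11400 + 124.8 T
189577 − 11400 = 2342.08 T
T = 178177 / 2342.08 = 76.08 °C

T_f = 76.1 °C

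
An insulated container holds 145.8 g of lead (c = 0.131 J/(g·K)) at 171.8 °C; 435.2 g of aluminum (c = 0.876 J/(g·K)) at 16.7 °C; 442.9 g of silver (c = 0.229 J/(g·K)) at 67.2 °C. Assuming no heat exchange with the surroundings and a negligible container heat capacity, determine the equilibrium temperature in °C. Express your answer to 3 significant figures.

Σ mᵢcᵢ(T − Tᵢ) = 0  ⇒  T = Σ mᵢcᵢTᵢ / Σ mᵢcᵢ
Σ mᵢcᵢ = 145.8×0.131 + 435.2×0.876 + 442.9×0.229 = 501.7591
Σ mᵢcᵢTᵢ = 19.0998×171.8 + 381.2352×16.7 + 101.4241×67.2 = 16464
T = 16464 / 501.7591 = 32.81 °C

T_f = 32.8 °C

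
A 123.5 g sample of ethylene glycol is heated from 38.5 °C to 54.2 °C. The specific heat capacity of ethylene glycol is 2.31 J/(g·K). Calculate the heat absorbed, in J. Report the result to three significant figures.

q = 4480 J

q = m c ΔT = 123.5 × 2.31 × (54.2 − 38.5)
q = 123.5 × 2.31 × 15.7 = 4479 J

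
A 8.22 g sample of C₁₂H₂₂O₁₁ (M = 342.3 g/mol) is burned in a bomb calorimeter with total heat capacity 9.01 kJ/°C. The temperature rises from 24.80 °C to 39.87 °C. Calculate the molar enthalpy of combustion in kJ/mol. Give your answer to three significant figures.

ΔH = -5650 kJ/mol

ΔT = 39.87 − 24.80 = 15.07 °C
q_cal = C_cal × ΔT = 9.01 × 15.07 = 135.7807 kJ
n = 8.22 / 342.3 = 0.024014 mol
q_rxn = −q_cal = -135.7807 kJ
ΔH = -135.7807 / 0.024014 = -5654 kJ/mol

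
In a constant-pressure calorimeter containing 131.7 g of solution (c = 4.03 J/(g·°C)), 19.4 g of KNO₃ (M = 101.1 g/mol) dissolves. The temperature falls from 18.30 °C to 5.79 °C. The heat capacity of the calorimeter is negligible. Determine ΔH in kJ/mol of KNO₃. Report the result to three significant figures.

ΔH = 34.6 kJ/mol

|ΔT| = |5.79 − 18.30| = 12.51 °C
|q_surr| = (131.7 × 4.03) × 12.51 = 530.751 × 12.51 = 6640 J
n(KNO₃) = 19.4 / 101.1 = 0.1919 mol
Temperature fell, so q_rxn = +|q_surr| = 6.640 kJ
ΔH = q_rxn / n = 34.60 kJ/mol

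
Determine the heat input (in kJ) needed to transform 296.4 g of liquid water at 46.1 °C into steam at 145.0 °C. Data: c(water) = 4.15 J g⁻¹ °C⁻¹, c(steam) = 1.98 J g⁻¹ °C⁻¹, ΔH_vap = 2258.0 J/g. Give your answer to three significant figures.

q1 (heat water 46.1→100.0 °C): 296.4 × 4.15 × 53.9 = 66300 J
q2 (vaporize at 100 °C): 296.4 × 2258.0 = 669271 J
q3 (heat steam 100.0→145.0 °C): 296.4 × 1.98 × 45.0 = 26409 J
Total: 66300 + 669271 + 26409 = 761980 J = 762 kJ

q = 762 kJ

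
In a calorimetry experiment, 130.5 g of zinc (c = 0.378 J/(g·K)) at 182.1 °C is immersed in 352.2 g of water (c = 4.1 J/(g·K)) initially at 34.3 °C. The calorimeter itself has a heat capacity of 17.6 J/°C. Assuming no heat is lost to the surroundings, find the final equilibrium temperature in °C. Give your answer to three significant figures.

Heat lost by zinc = heat gained by water + calorimeter.
(130.5)(0.378)(182.1 − T) = [(352.2)(4.1) + 17.6](T − 34.3)
49.329 (182.1 − T) = 1461.62 (T − 34.3)
8982.8 − 49.329 T = 1461.62 T − 50134
59116.8 = 1510.949 T
T = 39.13 °C

T_f = 39.1 °C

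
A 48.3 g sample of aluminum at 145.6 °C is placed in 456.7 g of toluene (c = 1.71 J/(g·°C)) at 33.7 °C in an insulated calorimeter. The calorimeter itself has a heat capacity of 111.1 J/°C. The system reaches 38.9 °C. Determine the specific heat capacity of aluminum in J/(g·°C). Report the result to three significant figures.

q_gained = (456.7 × 1.71 + 111.1) × (38.9 − 33.7) = 4639 J
q_lost = 48.3 × c × (145.6 − 38.9) = 5153.61 c
Set equal: c = 4639 / 5153.61 = 0.900 J/(g·°C)

c = 0.900 J/(g·°C)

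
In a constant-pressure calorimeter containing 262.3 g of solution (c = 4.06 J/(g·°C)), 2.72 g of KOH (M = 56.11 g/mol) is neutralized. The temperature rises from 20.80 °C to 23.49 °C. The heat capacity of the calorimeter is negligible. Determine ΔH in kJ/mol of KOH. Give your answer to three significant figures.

ΔH = -59.1 kJ/mol

|ΔT| = |23.49 − 20.80| = 2.69 °C
|q_surr| = (262.3 × 4.06) × 2.69 = 1064.938 × 2.69 = 2865 J
n(KOH) = 2.72 / 56.11 = 0.04848 mol
Temperature rose, so q_rxn = −|q_surr| = -2.865 kJ
ΔH = q_rxn / n = -59.10 kJ/mol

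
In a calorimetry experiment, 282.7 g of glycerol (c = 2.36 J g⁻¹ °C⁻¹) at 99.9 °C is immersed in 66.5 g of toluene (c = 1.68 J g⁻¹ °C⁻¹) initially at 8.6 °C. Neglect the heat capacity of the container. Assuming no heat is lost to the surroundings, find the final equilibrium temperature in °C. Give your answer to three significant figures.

Heat lost by glycerol = heat gained by toluene.
(282.7)(2.36)(99.9 − T) = (66.5)(1.68)(T − 8.6)
667.172 (99.9 − T) = 111.72 (T − 8.6)
66650 − 667.172 T = 111.72 T − 960.79
67610.79 = 778.892 T
T = 86.80 °C

T_f = 86.8 °C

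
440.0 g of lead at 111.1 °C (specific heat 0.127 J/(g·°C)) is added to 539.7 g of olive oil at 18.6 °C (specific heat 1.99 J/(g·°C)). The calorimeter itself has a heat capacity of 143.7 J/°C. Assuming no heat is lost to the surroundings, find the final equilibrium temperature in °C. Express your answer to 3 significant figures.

Heat lost by lead = heat gained by olive oil + calorimeter.
(440.0)(0.127)(111.1 − T) = [(539.7)(1.99) + 143.7](T − 18.6)
55.88 (111.1 − T) = 1217.703 (T − 18.6)
6208.3 − 55.88 T = 1217.703 T − 22649
28857.3 = 1273.583 T
T = 22.66 °C

T_f = 22.7 °C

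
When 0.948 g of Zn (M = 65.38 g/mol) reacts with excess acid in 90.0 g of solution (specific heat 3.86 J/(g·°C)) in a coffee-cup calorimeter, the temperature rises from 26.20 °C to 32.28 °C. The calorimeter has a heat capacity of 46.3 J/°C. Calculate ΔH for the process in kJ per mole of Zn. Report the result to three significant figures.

ΔH = -165 kJ/mol

|ΔT| = |32.28 − 26.20| = 6.08 °C
|q_surr| = (90.0 × 3.86 + 46.3) × 6.08 = 393.7 × 6.08 = 2394 J
n(Zn) = 0.948 / 65.38 = 0.01450 mol
Temperature rose, so q_rxn = −|q_surr| = -2.394 kJ
ΔH = q_rxn / n = -165.1 kJ/mol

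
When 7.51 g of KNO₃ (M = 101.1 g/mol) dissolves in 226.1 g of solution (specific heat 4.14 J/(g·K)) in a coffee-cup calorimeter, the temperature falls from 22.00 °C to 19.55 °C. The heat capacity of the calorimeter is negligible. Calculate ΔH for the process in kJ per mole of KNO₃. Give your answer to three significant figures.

|ΔT| = |19.55 − 22.00| = 2.45 °C
|q_surr| = (226.1 × 4.14) × 2.45 = 936.054 × 2.45 = 2293 J
n(KNO₃) = 7.51 / 101.1 = 0.07428 mol
Temperature fell, so q_rxn = +|q_surr| = 2.293 kJ
ΔH = q_rxn / n = 30.87 kJ/mol

ΔH = 30.9 kJ/mol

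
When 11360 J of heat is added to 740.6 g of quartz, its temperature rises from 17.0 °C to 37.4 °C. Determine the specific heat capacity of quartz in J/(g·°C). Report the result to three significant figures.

c = q / (m ΔT) = 11360 / (740.6 × 20.4)
c = 11360 / 15108.24 = 0.752 J/(g·°C)

c = 0.752 J/(g·°C)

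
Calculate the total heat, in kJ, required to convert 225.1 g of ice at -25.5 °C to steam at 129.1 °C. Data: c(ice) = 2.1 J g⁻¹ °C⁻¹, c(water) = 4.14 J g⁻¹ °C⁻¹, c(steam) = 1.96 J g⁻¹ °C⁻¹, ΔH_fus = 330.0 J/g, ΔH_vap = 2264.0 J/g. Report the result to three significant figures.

q1 (heat ice -25.5→0.0 °C): 225.1 × 2.1 × 25.5 = 12054 J
q2 (melt at 0 °C): 225.1 × 330.0 = 74283 J
q3 (heat water 0.0→100.0 °C): 225.1 × 4.14 × 100.0 = 93191 J
q4 (vaporize at 100 °C): 225.1 × 2264.0 = 509626 J
q5 (heat steam 100.0→129.1 °C): 225.1 × 1.96 × 29.1 = 12839 J
Total: 12054 + 74283 + 93191 + 509626 + 12839 = 701993 J = 702 kJ

q = 702 kJ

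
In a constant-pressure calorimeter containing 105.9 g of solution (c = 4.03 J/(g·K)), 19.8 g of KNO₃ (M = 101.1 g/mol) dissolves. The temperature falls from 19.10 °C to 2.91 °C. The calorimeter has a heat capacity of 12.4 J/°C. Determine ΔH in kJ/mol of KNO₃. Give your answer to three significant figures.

|ΔT| = |2.91 − 19.10| = 16.19 °C
|q_surr| = (105.9 × 4.03 + 12.4) × 16.19 = 439.177 × 16.19 = 7110 J
n(KNO₃) = 19.8 / 101.1 = 0.1958 mol
Temperature fell, so q_rxn = +|q_surr| = 7.110 kJ
ΔH = q_rxn / n = 36.31 kJ/mol

ΔH = 36.3 kJ/mol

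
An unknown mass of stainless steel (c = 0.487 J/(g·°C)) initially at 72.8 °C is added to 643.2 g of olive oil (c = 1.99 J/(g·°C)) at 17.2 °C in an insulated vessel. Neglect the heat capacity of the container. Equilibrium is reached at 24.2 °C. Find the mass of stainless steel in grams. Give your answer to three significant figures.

q_gained = (643.2 × 1.99) × (24.2 − 17.2) = 8960 J
q_lost = m × 0.487 × (72.8 − 24.2) = 23.6682 m
m = 8960 / 23.6682 = 379 g

m = 379 g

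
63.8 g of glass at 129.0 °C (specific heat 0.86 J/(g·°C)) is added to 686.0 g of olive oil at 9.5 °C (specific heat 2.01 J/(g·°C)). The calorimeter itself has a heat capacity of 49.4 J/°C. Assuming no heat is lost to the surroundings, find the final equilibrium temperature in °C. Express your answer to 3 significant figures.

T_f = 13.9 °C

Heat lost by glass = heat gained by olive oil + calorimeter.
(63.8)(0.86)(129.0 − T) = [(686.0)(2.01) + 49.4](T − 9.5)
54.868 (129.0 − T) = 1428.26 (T − 9.5)
7078.0 − 54.868 T = 1428.26 T − 13568
20646.0 = 1483.128 T
T = 13.92 °C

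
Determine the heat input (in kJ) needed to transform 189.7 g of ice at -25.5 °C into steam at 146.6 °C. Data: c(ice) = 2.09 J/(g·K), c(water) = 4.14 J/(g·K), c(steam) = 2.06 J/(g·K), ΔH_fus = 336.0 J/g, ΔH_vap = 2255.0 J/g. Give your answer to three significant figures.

q1 (heat ice -25.5→0.0 °C): 189.7 × 2.09 × 25.5 = 10110 J
q2 (melt at 0 °C): 189.7 × 336.0 = 63739 J
q3 (heat water 0.0→100.0 °C): 189.7 × 4.14 × 100.0 = 78536 J
q4 (vaporize at 100 °C): 189.7 × 2255.0 = 427774 J
q5 (heat steam 100.0→146.6 °C): 189.7 × 2.06 × 46.6 = 18210 J
Total: 10110 + 63739 + 78536 + 427774 + 18210 = 598369 J = 598 kJ

q = 598 kJ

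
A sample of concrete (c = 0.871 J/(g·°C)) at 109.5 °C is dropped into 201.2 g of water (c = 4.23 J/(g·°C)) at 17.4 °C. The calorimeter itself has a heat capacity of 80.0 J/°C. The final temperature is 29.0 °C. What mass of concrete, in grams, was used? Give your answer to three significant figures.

q_gained = (201.2 × 4.23 + 80.0) × (29.0 − 17.4) = 10800 J
q_lost = m × 0.871 × (109.5 − 29.0) = 70.1155 m
m = 10800 / 70.1155 = 154 g

m = 154 g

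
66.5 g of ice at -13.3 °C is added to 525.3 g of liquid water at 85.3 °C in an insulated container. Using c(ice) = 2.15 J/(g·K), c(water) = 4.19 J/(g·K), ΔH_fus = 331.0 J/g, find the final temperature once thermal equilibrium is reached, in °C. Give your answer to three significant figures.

T_f = 66.1 °C

Heat to bring ice to 0 °C and melt it: q₁ = 66.5×2.15×13.3 + 66.5×331.0 = 23913 J
Heat the water can supply cooling to 0 °C: 525.3×4.19×85.3 = 187746 J > q₁, so all ice melts.
Energy balance: 525.3×4.19×(85.3 − T) = 23913 + 66.5×4.19×(T − 0)
2201.007(85.3 − T) = 23913 + 278.635 T
187746 − 23913 = 2479.642 T
T = 163833 / 2479.642 = 66.07 °C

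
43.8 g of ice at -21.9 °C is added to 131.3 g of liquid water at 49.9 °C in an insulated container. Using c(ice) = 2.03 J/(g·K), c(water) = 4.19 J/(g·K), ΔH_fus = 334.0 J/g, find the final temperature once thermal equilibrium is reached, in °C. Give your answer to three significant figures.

T_f = 14.8 °C

Heat to bring ice to 0 °C and melt it: q₁ = 43.8×2.03×21.9 + 43.8×334.0 = 16576 J
Heat the water can supply cooling to 0 °C: 131.3×4.19×49.9 = 27452.3 J > q₁, so all ice melts.
Energy balance: 131.3×4.19×(49.9 − T) = 16576 + 43.8×4.19×(T − 0)
550.147(49.9 − T) = 16576 + 183.522 T
27452.3 − 16576 = 733.669 T
T = 10876.3 / 733.669 = 14.82 °C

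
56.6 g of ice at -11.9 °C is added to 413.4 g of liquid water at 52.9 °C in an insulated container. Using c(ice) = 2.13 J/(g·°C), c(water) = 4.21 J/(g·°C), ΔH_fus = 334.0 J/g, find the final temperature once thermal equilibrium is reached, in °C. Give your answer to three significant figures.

Heat to bring ice to 0 °C and melt it: q₁ = 56.6×2.13×11.9 + 56.6×334.0 = 20339 J
Heat the water can supply cooling to 0 °C: 413.4×4.21×52.9 = 92067.9 J > q₁, so all ice melts.
Energy balance: 413.4×4.21×(52.9 − T) = 20339 + 56.6×4.21×(T − 0)
1740.414(52.9 − T) = 20339 + 238.286 T
92067.9 − 20339 = 1978.700 T
T = 71728.9 / 1978.700 = 36.25 °C

T_f = 36.3 °C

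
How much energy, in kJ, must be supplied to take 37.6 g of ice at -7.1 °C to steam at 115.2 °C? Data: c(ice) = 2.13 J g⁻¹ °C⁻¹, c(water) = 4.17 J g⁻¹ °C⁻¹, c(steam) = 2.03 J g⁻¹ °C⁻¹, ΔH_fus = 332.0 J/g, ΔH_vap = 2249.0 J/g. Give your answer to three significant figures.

q1 (heat ice -7.1→0.0 °C): 37.6 × 2.13 × 7.1 = 569 J
q2 (melt at 0 °C): 37.6 × 332.0 = 12483 J
q3 (heat water 0.0→100.0 °C): 37.6 × 4.17 × 100.0 = 15679 J
q4 (vaporize at 100 °C): 37.6 × 2249.0 = 84562 J
q5 (heat steam 100.0→115.2 °C): 37.6 × 2.03 × 15.2 = 1160 J
Total: 569 + 12483 + 15679 + 84562 + 1160 = 114453 J = 114 kJ

q = 114 kJ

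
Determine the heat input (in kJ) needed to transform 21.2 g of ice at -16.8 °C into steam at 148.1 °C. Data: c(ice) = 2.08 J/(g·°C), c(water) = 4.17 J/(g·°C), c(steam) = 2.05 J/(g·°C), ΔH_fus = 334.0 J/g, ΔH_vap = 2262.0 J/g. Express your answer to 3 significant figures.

q = 66.7 kJ

q1 (heat ice -16.8→0.0 °C): 21.2 × 2.08 × 16.8 = 741 J
q2 (melt at 0 °C): 21.2 × 334.0 = 7081 J
q3 (heat water 0.0→100.0 °C): 21.2 × 4.17 × 100.0 = 8840 J
q4 (vaporize at 100 °C): 21.2 × 2262.0 = 47954 J
q5 (heat steam 100.0→148.1 °C): 21.2 × 2.05 × 48.1 = 2090 J
Total: 741 + 7081 + 8840 + 47954 + 2090 = 66706 J = 66.7 kJ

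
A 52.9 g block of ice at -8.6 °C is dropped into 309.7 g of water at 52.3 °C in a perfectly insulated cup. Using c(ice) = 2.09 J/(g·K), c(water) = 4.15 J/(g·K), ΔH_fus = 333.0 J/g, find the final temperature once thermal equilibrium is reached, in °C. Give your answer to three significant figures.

T_f = 32.3 °C

Heat to bring ice to 0 °C and melt it: q₁ = 52.9×2.09×8.6 + 52.9×333.0 = 18567 J
Heat the water can supply cooling to 0 °C: 309.7×4.15×52.3 = 67218.8 J > q₁, so all ice melts.
Energy balance: 309.7×4.15×(52.3 − T) = 18567 + 52.9×4.15×(T − 0)
1285.255(52.3 − T) = 18567 + 219.535 T
67218.8 − 18567 = 1504.790 T
T = 48651.8 / 1504.790 = 32.33 °C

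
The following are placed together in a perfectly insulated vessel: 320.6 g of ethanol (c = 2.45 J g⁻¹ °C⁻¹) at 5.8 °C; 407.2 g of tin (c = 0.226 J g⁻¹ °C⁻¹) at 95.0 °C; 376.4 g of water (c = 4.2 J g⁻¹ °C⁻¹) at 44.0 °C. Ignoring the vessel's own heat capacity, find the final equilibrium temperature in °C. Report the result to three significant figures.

Σ mᵢcᵢ(T − Tᵢ) = 0  ⇒  T = Σ mᵢcᵢTᵢ / Σ mᵢcᵢ
Σ mᵢcᵢ = 320.6×2.45 + 407.2×0.226 + 376.4×4.2 = 2458.3772
Σ mᵢcᵢTᵢ = 785.47×5.8 + 92.0272×95.0 + 1580.88×44.0 = 82857
T = 82857 / 2458.3772 = 33.70 °C

T_f = 33.7 °C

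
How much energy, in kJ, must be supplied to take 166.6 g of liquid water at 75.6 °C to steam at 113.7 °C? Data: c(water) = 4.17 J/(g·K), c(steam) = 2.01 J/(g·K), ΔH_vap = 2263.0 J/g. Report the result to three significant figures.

q1 (heat water 75.6→100.0 °C): 166.6 × 4.17 × 24.4 = 16951 J
q2 (vaporize at 100 °C): 166.6 × 2263.0 = 377016 J
q3 (heat steam 100.0→113.7 °C): 166.6 × 2.01 × 13.7 = 4588 J
Total: 16951 + 377016 + 4588 = 398555 J = 399 kJ

q = 399 kJ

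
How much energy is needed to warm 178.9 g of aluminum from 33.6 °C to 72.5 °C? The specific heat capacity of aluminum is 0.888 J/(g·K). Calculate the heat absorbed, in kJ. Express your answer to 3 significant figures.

q = 6.18 kJ

q = m c ΔT = 178.9 × 0.888 × (72.5 − 33.6)
q = 178.9 × 0.888 × 38.9 = 6180 J = 6.18 kJ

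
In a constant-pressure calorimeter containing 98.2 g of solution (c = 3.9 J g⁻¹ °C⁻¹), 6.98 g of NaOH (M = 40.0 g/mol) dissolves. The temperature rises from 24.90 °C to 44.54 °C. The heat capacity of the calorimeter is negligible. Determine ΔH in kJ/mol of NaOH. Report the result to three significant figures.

|ΔT| = |44.54 − 24.90| = 19.64 °C
|q_surr| = (98.2 × 3.9) × 19.64 = 382.98 × 19.64 = 7522 J
n(NaOH) = 6.98 / 40.0 = 0.1745 mol
Temperature rose, so q_rxn = −|q_surr| = -7.522 kJ
ΔH = q_rxn / n = -43.11 kJ/mol

ΔH = -43.1 kJ/mol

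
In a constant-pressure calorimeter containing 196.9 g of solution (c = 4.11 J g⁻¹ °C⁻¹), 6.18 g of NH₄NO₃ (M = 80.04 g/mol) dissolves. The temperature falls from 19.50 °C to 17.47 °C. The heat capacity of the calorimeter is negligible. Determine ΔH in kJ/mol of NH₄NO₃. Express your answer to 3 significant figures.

ΔH = 21.3 kJ/mol

|ΔT| = |17.47 − 19.50| = 2.03 °C
|q_surr| = (196.9 × 4.11) × 2.03 = 809.259 × 2.03 = 1643 J
n(NH₄NO₃) = 6.18 / 80.04 = 0.07721 mol
Temperature fell, so q_rxn = +|q_surr| = 1.643 kJ
ΔH = q_rxn / n = 21.28 kJ/mol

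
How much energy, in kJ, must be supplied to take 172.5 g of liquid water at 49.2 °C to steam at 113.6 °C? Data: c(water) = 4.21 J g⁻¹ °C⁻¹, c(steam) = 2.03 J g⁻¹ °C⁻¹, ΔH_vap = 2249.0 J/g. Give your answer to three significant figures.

q = 430 kJ

q1 (heat water 49.2→100.0 °C): 172.5 × 4.21 × 50.8 = 36892 J
q2 (vaporize at 100 °C): 172.5 × 2249.0 = 387953 J
q3 (heat steam 100.0→113.6 °C): 172.5 × 2.03 × 13.6 = 4762 J
Total: 36892 + 387953 + 4762 = 429607 J = 430 kJ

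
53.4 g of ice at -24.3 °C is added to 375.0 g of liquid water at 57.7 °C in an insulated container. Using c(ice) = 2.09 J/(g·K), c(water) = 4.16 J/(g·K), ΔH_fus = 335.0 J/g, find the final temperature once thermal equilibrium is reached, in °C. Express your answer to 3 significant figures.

Heat to bring ice to 0 °C and melt it: q₁ = 53.4×2.09×24.3 + 53.4×335.0 = 20601 J
Heat the water can supply cooling to 0 °C: 375.0×4.16×57.7 = 90012.0 J > q₁, so all ice melts.
Energy balance: 375.0×4.16×(57.7 − T) = 20601 + 53.4×4.16×(T − 0)
1560(57.7 − T) = 20601 + 222.144 T
90012.0 − 20601 = 1782.144 T
T = 69411.0 / 1782.144 = 38.948 °C

T_f = 38.9 °C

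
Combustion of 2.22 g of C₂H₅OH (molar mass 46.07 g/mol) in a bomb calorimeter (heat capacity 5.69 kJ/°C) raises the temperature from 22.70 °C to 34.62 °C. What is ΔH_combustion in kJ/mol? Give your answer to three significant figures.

ΔT = 34.62 − 22.70 = 11.92 °C
q_cal = C_cal × ΔT = 5.69 × 11.92 = 67.8248 kJ
n = 2.22 / 46.07 = 0.04819 mol
q_rxn = −q_cal = -67.8248 kJ
ΔH = -67.8248 / 0.04819 = -1407 kJ/mol

ΔH = -1410 kJ/mol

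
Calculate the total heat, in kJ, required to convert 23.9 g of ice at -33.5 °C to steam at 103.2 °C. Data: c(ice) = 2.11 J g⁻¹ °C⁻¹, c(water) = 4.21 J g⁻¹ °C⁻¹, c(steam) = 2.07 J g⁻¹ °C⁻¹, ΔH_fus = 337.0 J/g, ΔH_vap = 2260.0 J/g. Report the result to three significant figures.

q1 (heat ice -33.5→0.0 °C): 23.9 × 2.11 × 33.5 = 1689 J
q2 (melt at 0 °C): 23.9 × 337.0 = 8054 J
q3 (heat water 0.0→100.0 °C): 23.9 × 4.21 × 100.0 = 10062 J
q4 (vaporize at 100 °C): 23.9 × 2260.0 = 54014 J
q5 (heat steam 100.0→103.2 °C): 23.9 × 2.07 × 3.2 = 158 J
Total: 1689 + 8054 + 10062 + 54014 + 158 = 73977 J = 74.0 kJ

q = 74.0 kJ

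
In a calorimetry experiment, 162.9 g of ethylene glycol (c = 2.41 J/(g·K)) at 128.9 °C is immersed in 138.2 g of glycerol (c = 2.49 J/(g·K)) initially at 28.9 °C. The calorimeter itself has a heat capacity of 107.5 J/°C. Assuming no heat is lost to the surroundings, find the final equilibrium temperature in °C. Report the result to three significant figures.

Heat lost by ethylene glycol = heat gained by glycerol + calorimeter.
(162.9)(2.41)(128.9 − T) = [(138.2)(2.49) + 107.5](T − 28.9)
392.589 (128.9 − T) = 451.618 (T − 28.9)
50605 − 392.589 T = 451.618 T − 13052
63657 = 844.207 T
T = 75.40 °C

T_f = 75.4 °C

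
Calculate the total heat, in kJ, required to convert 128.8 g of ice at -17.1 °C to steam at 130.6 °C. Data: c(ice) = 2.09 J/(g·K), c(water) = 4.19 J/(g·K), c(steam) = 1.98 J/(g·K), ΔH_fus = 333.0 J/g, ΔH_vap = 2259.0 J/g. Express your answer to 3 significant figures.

q = 400 kJ

q1 (heat ice -17.1→0.0 °C): 128.8 × 2.09 × 17.1 = 4603 J
q2 (melt at 0 °C): 128.8 × 333.0 = 42890 J
q3 (heat water 0.0→100.0 °C): 128.8 × 4.19 × 100.0 = 53967 J
q4 (vaporize at 100 °C): 128.8 × 2259.0 = 290959 J
q5 (heat steam 100.0→130.6 °C): 128.8 × 1.98 × 30.6 = 7804 J
Total: 4603 + 42890 + 53967 + 290959 + 7804 = 400223 J = 400 kJ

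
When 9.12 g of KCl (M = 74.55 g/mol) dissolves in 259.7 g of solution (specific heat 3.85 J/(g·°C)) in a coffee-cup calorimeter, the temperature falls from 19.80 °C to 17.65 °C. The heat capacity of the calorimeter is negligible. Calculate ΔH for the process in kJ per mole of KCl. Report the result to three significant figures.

|ΔT| = |17.65 − 19.80| = 2.15 °C
|q_surr| = (259.7 × 3.85) × 2.15 = 999.845 × 2.15 = 2150 J
n(KCl) = 9.12 / 74.55 = 0.1223 mol
Temperature fell, so q_rxn = +|q_surr| = 2.150 kJ
ΔH = q_rxn / n = 17.58 kJ/mol

ΔH = 17.6 kJ/mol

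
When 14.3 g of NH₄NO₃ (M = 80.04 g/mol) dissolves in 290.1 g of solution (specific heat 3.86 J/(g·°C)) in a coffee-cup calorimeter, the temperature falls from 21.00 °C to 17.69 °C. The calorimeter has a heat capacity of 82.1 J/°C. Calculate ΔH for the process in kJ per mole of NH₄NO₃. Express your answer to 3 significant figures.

|ΔT| = |17.69 − 21.00| = 3.31 °C
|q_surr| = (290.1 × 3.86 + 82.1) × 3.31 = 1201.886 × 3.31 = 3978 J
n(NH₄NO₃) = 14.3 / 80.04 = 0.1787 mol
Temperature fell, so q_rxn = +|q_surr| = 3.978 kJ
ΔH = q_rxn / n = 22.26 kJ/mol

ΔH = 22.3 kJ/mol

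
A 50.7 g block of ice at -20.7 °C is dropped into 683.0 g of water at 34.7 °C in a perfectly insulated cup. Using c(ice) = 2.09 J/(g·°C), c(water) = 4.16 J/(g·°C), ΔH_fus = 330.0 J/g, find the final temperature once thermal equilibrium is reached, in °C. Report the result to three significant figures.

T_f = 26.1 °C

Heat to bring ice to 0 °C and melt it: q₁ = 50.7×2.09×20.7 + 50.7×330.0 = 18924 J
Heat the water can supply cooling to 0 °C: 683.0×4.16×34.7 = 98592.4 J > q₁, so all ice melts.
Energy balance: 683.0×4.16×(34.7 − T) = 18924 + 50.7×4.16×(T − 0)
2841.28(34.7 − T) = 18924 + 210.912 T
98592.4 − 18924 = 3052.192 T
T = 79668.4 / 3052.192 = 26.10 °C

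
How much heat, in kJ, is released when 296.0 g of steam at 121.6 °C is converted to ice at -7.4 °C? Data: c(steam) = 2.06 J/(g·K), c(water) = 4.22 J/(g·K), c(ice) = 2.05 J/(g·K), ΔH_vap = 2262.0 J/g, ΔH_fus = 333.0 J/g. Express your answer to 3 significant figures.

q1 (cool steam 121.6→100 °C): 296.0 × 2.06 × 21.6 = 13171 J
q2 (condense at 100 °C): 296.0 × 2262.0 = 669552 J
q3 (cool water 100→0 °C): 296.0 × 4.22 × 100.0 = 124912 J
q4 (freeze at 0 °C): 296.0 × 333.0 = 98568 J
q5 (cool ice 0→-7.4 °C): 296.0 × 2.05 × 7.4 = 4490 J
Total: 13171 + 669552 + 124912 + 98568 + 4490 = 910693 J = 911 kJ

q = 911 kJ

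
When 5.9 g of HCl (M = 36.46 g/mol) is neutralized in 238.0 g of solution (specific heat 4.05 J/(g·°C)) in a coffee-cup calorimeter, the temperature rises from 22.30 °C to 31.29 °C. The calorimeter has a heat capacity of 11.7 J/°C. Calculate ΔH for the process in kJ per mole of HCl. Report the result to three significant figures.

|ΔT| = |31.29 − 22.30| = 8.99 °C
|q_surr| = (238.0 × 4.05 + 11.7) × 8.99 = 975.6 × 8.99 = 8771 J
n(HCl) = 5.9 / 36.46 = 0.1618 mol
Temperature rose, so q_rxn = −|q_surr| = -8.771 kJ
ΔH = q_rxn / n = -54.21 kJ/mol

ΔH = -54.2 kJ/mol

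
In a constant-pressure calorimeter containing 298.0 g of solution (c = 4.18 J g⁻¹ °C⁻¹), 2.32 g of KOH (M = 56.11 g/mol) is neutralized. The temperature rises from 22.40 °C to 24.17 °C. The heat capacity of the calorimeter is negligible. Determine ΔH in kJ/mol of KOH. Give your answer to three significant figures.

|ΔT| = |24.17 − 22.40| = 1.77 °C
|q_surr| = (298.0 × 4.18) × 1.77 = 1245.64 × 1.77 = 2205 J
n(KOH) = 2.32 / 56.11 = 0.04135 mol
Temperature rose, so q_rxn = −|q_surr| = -2.205 kJ
ΔH = q_rxn / n = -53.33 kJ/mol

ΔH = -53.3 kJ/mol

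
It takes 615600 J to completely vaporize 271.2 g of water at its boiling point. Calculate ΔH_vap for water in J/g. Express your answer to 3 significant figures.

ΔH_vap = 2270 J/g

ΔH_vap = q / m = 615600 / 271.2 = 2270 J/g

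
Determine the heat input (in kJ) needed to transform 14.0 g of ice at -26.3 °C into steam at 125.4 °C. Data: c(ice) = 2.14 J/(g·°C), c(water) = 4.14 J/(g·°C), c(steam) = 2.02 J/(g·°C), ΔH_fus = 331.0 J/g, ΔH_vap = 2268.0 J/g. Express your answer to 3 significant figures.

q = 43.7 kJ

q1 (heat ice -26.3→0.0 °C): 14.0 × 2.14 × 26.3 = 788 J
q2 (melt at 0 °C): 14.0 × 331.0 = 4634 J
q3 (heat water 0.0→100.0 °C): 14.0 × 4.14 × 100.0 = 5796 J
q4 (vaporize at 100 °C): 14.0 × 2268.0 = 31752 J
q5 (heat steam 100.0→125.4 °C): 14.0 × 2.02 × 25.4 = 718 J
Total: 788 + 4634 + 5796 + 31752 + 718 = 43688 J = 43.7 kJ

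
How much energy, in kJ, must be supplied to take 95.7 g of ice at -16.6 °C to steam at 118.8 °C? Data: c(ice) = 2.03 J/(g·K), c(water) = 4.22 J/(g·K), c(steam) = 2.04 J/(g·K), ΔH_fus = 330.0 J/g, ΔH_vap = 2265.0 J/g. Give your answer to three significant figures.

q1 (heat ice -16.6→0.0 °C): 95.7 × 2.03 × 16.6 = 3225 J
q2 (melt at 0 °C): 95.7 × 330.0 = 31581 J
q3 (heat water 0.0→100.0 °C): 95.7 × 4.22 × 100.0 = 40385 J
q4 (vaporize at 100 °C): 95.7 × 2265.0 = 216761 J
q5 (heat steam 100.0→118.8 °C): 95.7 × 2.04 × 18.8 = 3670 J
Total: 3225 + 31581 + 40385 + 216761 + 3670 = 295622 J = 296 kJ

q = 296 kJ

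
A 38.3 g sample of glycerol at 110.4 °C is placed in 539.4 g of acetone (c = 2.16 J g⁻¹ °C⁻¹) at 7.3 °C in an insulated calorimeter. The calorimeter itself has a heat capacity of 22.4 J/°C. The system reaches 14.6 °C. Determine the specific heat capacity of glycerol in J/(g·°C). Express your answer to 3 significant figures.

c = 2.36 J/(g·°C)

q_gained = (539.4 × 2.16 + 22.4) × (14.6 − 7.3) = 8669 J
q_lost = 38.3 × c × (110.4 − 14.6) = 3669.14 c
Set equal: c = 8669 / 3669.14 = 2.36 J/(g·°C)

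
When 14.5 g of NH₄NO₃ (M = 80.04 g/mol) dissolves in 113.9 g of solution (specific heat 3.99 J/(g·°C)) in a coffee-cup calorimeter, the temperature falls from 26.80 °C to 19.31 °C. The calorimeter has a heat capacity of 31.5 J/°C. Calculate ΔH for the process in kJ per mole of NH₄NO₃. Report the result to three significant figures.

ΔH = 20.1 kJ/mol

|ΔT| = |19.31 − 26.80| = 7.49 °C
|q_surr| = (113.9 × 3.99 + 31.5) × 7.49 = 485.961 × 7.49 = 3640 J
n(NH₄NO₃) = 14.5 / 80.04 = 0.1812 mol
Temperature fell, so q_rxn = +|q_surr| = 3.640 kJ
ΔH = q_rxn / n = 20.09 kJ/mol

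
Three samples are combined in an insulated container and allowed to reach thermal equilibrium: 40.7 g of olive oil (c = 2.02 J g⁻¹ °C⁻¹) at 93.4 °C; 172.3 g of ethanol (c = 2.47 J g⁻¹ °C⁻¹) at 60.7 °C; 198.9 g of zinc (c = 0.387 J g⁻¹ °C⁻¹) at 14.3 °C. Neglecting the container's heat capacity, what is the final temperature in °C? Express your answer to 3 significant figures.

T_f = 59.2 °C

Σ mᵢcᵢ(T − Tᵢ) = 0  ⇒  T = Σ mᵢcᵢTᵢ / Σ mᵢcᵢ
Σ mᵢcᵢ = 40.7×2.02 + 172.3×2.47 + 198.9×0.387 = 584.7693
Σ mᵢcᵢTᵢ = 82.214×93.4 + 425.581×60.7 + 76.9743×14.3 = 34612
T = 34612 / 584.7693 = 59.19 °C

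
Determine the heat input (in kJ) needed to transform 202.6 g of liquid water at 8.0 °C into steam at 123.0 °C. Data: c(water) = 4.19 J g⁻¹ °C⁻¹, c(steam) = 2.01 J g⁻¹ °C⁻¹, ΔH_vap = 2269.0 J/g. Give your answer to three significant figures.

q1 (heat water 8.0→100.0 °C): 202.6 × 4.19 × 92.0 = 78098 J
q2 (vaporize at 100 °C): 202.6 × 2269.0 = 459699 J
q3 (heat steam 100.0→123.0 °C): 202.6 × 2.01 × 23.0 = 9366 J
Total: 78098 + 459699 + 9366 = 547163 J = 547 kJ

q = 547 kJ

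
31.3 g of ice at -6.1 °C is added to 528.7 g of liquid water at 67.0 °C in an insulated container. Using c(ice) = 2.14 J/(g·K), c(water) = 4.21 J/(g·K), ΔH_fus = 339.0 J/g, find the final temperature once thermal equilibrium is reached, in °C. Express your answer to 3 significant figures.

T_f = 58.6 °C

Heat to bring ice to 0 °C and melt it: q₁ = 31.3×2.14×6.1 + 31.3×339.0 = 11019 J
Heat the water can supply cooling to 0 °C: 528.7×4.21×67.0 = 149130 J > q₁, so all ice melts.
Energy balance: 528.7×4.21×(67.0 − T) = 11019 + 31.3×4.21×(T − 0)
2225.827(67.0 − T) = 11019 + 131.773 T
149130 − 11019 = 2357.600 T
T = 138111 / 2357.600 = 58.58 °C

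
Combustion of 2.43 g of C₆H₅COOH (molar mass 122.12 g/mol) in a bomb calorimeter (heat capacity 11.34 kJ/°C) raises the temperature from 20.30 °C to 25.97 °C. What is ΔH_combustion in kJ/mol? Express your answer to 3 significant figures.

ΔT = 25.97 − 20.30 = 5.67 °C
q_cal = C_cal × ΔT = 11.34 × 5.67 = 64.2978 kJ
n = 2.43 / 122.12 = 0.01990 mol
q_rxn = −q_cal = -64.2978 kJ
ΔH = -64.2978 / 0.01990 = -3231 kJ/mol

ΔH = -3230 kJ/mol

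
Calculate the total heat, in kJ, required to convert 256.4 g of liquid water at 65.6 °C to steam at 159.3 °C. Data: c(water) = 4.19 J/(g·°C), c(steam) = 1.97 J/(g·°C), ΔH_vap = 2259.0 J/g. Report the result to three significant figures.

q1 (heat water 65.6→100.0 °C): 256.4 × 4.19 × 34.4 = 36956 J
q2 (vaporize at 100 °C): 256.4 × 2259.0 = 579208 J
q3 (heat steam 100.0→159.3 °C): 256.4 × 1.97 × 59.3 = 29953 J
Total: 36956 + 579208 + 29953 = 646117 J = 646 kJ

q = 646 kJ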